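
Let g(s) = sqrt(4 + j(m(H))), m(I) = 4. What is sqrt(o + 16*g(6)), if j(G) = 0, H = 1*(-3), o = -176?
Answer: 12*I ≈ 12.0*I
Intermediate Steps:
H = -3
g(s) = 2 (g(s) = sqrt(4 + 0) = sqrt(4) = 2)
sqrt(o + 16*g(6)) = sqrt(-176 + 16*2) = sqrt(-176 + 32) = sqrt(-144) = 12*I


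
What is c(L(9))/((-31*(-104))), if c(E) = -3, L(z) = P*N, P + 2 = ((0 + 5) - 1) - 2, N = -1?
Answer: -3/3224 ≈ -0.00093052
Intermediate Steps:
P = 0 (P = -2 + (((0 + 5) - 1) - 2) = -2 + ((5 - 1) - 2) = -2 + (4 - 2) = -2 + 2 = 0)
L(z) = 0 (L(z) = 0*(-1) = 0)
c(L(9))/((-31*(-104))) = -3/((-31*(-104))) = -3/3224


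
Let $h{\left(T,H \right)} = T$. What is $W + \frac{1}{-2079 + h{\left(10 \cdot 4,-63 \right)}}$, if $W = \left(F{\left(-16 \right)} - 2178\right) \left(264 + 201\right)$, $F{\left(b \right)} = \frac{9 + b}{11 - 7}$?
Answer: $- \frac{8266789069}{8156} \approx -1.0136 \cdot 10^{6}$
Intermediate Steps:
$F{\left(b \right)} = \frac{9}{4} + \frac{b}{4}$ ($F{\left(b \right)} = \frac{9 + b}{4} = \left(9 + b\right) \frac{1}{4} = \frac{9}{4} + \frac{b}{4}$)
$W = - \frac{4054335}{4}$ ($W = \left(\left(\frac{9}{4} + \frac{1}{4} \left(-16\right)\right) - 2178\right) \left(264 + 201\right) = \left(\left(\frac{9}{4} - 4\right) - 2178\right) 465 = \left(- \frac{7}{4} - 2178\right) 465 = \left(- \frac{8719}{4}\right) 465 = - \frac{4054335}{4} \approx -1.0136 \cdot 10^{6}$)
$W + \frac{1}{-2079 + h{\left(10 \cdot 4,-63 \right)}} = - \frac{4054335}{4} + \frac{1}{-2079 + 10 \cdot 4} = - \frac{4054335}{4} + \frac{1}{-2079 + 40} = - \frac{4054335}{4} + \frac{1}{-2039} = - \frac{4054335}{4} - \frac{1}{2039} = - \frac{8266789069}{8156}$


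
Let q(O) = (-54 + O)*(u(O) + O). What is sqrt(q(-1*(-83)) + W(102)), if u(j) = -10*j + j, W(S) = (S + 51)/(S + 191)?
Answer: I*sqrt(1653063515)/293 ≈ 138.76*I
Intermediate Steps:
W(S) = (51 + S)/(191 + S)
u(j) = -9*j
q(O) = -8*O*(-54 + O) (q(O) = (-54 + O)*(-9*O + O) = (-54 + O)*(-8*O) = -8*O*(-54 + O))
sqrt(q(-1*(-83)) + W(102)) = sqrt(8*(-1*(-83))*(54 - (-1)*(-83)) + (51 + 102)/(191 + 102)) = sqrt(8*83*(54 - 1*83) + 153/293) = sqrt(8*83*(54 - 83) + (1/293)*153) = sqrt(8*83*(-29) + 153/293) = sqrt(-19256 + 153/293) = sqrt(-5641855/293) = I*sqrt(1653063515)/293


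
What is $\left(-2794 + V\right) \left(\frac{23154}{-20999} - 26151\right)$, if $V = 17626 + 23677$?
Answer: $- \frac{21147910627527}{20999} \approx -1.0071 \cdot 10^{9}$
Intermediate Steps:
$V = 41303$
$\left(-2794 + V\right) \left(\frac{23154}{-20999} - 26151\right) = \left(-2794 + 41303\right) \left(\frac{23154}{-20999} - 26151\right) = 38509 \left(23154 \left(- \frac{1}{20999}\right) - 26151\right) = 38509 \left(- \frac{23154}{20999} - 26151\right) = 38509 \left(- \frac{549168003}{20999}\right) = - \frac{21147910627527}{20999}$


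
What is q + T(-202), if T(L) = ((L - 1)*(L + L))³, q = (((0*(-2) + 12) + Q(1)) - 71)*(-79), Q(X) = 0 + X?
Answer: 551610099430310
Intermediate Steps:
Q(X) = X
q = 4582 (q = (((0*(-2) + 12) + 1) - 71)*(-79) = (((0 + 12) + 1) - 71)*(-79) = ((12 + 1) - 71)*(-79) = (13 - 71)*(-79) = -58*(-79) = 4582)
T(L) = 8*L³*(-1 + L)³ (T(L) = ((-1 + L)*(2*L))³ = (2*L*(-1 + L))³ = 8*L³*(-1 + L)³)
q + T(-202) = 4582 + 8*(-202)³*(-1 - 202)³ = 4582 + 8*(-8242408)*(-203)³ = 4582 + 8*(-8242408)*(-8365427) = 4582 + 551610099425728 = 551610099430310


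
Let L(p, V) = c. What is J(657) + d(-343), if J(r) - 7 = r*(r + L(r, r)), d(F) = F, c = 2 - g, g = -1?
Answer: 433284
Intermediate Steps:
c = 3 (c = 2 - 1*(-1) = 2 + 1 = 3)
L(p, V) = 3
J(r) = 7 + r*(3 + r) (J(r) = 7 + r*(r + 3) = 7 + r*(3 + r))
J(657) + d(-343) = (7 + 657² + 3*657) - 343 = (7 + 431649 + 1971) - 343 = 433627 - 343 = 433284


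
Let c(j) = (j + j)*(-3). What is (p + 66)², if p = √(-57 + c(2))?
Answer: (66 + I*√69)² ≈ 4287.0 + 1096.5*I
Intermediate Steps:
c(j) = -6*j (c(j) = (2*j)*(-3) = -6*j)
p = I*√69 (p = √(-57 - 6*2) = √(-57 - 12) = √(-69) = I*√69 ≈ 8.3066*I)
(p + 66)² = (I*√69 + 66)² = (66 + I*√69)²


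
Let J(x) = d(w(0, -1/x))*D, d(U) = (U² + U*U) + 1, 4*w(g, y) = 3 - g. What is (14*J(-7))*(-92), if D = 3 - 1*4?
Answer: 2737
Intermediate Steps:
w(g, y) = ¾ - g/4 (w(g, y) = (3 - g)/4 = ¾ - g/4)
D = -1 (D = 3 - 4 = -1)
d(U) = 1 + 2*U² (d(U) = (U² + U²) + 1 = 2*U² + 1 = 1 + 2*U²)
J(x) = -17/8 (J(x) = (1 + 2*(¾ - ¼*0)²)*(-1) = (1 + 2*(¾ + 0)²)*(-1) = (1 + 2*(¾)²)*(-1) = (1 + 2*(9/16))*(-1) = (1 + 9/8)*(-1) = (17/8)*(-1) = -17/8)
(14*J(-7))*(-92) = (14*(-17/8))*(-92) = -119/4*(-92) = 2737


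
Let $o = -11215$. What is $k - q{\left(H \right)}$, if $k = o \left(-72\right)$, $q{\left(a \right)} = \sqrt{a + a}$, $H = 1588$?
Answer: $807480 - 2 \sqrt{794} \approx 8.0742 \cdot 10^{5}$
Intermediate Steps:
$q{\left(a \right)} = \sqrt{2} \sqrt{a}$ ($q{\left(a \right)} = \sqrt{2 a} = \sqrt{2} \sqrt{a}$)
$k = 807480$ ($k = \left(-11215\right) \left(-72\right) = 807480$)
$k - q{\left(H \right)} = 807480 - \sqrt{2} \sqrt{1588} = 807480 - \sqrt{2} \cdot 2 \sqrt{397} = 807480 - 2 \sqrt{794}$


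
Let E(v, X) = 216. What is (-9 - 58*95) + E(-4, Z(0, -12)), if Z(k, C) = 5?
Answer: -5303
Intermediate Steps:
(-9 - 58*95) + E(-4, Z(0, -12)) = (-9 - 58*95) + 216 = (-9 - 5510) + 216 = -5519 + 216 = -5303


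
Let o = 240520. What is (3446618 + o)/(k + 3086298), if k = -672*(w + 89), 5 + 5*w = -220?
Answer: 614523/509455 ≈ 1.2062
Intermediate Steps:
w = -45 (w = -1 + (⅕)*(-220) = -1 - 44 = -45)
k = -29568 (k = -672*(-45 + 89) = -672*44 = -29568)
(3446618 + o)/(k + 3086298) = (3446618 + 240520)/(-29568 + 3086298) = 3687138/3056730 = 3687138*(1/3056730) = 614523/509455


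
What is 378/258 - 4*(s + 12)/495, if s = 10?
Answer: 2491/1935 ≈ 1.2873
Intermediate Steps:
378/258 - 4*(s + 12)/495 = 378/258 - 4*(10 + 12)/495 = 378*(1/258) - 4*22*(1/495) = 63/43 - 88*1/495 = 63/43 - 8/45 = 2491/1935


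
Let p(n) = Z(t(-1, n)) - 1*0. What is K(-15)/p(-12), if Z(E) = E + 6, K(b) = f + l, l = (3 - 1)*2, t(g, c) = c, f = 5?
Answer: -3/2 ≈ -1.5000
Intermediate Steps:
l = 4 (l = 2*2 = 4)
K(b) = 9 (K(b) = 5 + 4 = 9)
Z(E) = 6 + E
p(n) = 6 + n (p(n) = (6 + n) - 1*0 = (6 + n) + 0 = 6 + n)
K(-15)/p(-12) = 9/(6 - 12) = 9/(-6) = 9*(-⅙) = -3/2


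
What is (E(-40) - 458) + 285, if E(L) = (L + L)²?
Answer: 6227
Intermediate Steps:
E(L) = 4*L² (E(L) = (2*L)² = 4*L²)
(E(-40) - 458) + 285 = (4*(-40)² - 458) + 285 = (4*1600 - 458) + 285 = (6400 - 458) + 285 = 5942 + 285 = 6227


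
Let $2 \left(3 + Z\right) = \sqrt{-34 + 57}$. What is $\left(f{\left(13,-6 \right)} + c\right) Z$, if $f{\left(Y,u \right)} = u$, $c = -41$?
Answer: $141 - \frac{47 \sqrt{23}}{2} \approx 28.298$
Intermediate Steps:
$Z = -3 + \frac{\sqrt{23}}{2}$ ($Z = -3 + \frac{\sqrt{-34 + 57}}{2} = -3 + \frac{\sqrt{23}}{2} \approx -0.60208$)
$\left(f{\left(13,-6 \right)} + c\right) Z = \left(-6 - 41\right) \left(-3 + \frac{\sqrt{23}}{2}\right) = - 47 \left(-3 + \frac{\sqrt{23}}{2}\right) = 141 - \frac{47 \sqrt{23}}{2}$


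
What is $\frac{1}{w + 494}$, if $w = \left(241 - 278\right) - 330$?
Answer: $\frac{1}{127} \approx 0.007874$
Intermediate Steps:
$w = -367$ ($w = -37 - 330 = -367$)
$\frac{1}{w + 494} = \frac{1}{-367 + 494} = \frac{1}{127}$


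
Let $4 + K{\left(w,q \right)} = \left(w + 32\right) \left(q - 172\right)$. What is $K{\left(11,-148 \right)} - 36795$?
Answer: $-50559$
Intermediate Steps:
$K{\left(w,q \right)} = -4 + \left(-172 + q\right) \left(32 + w\right)$ ($K{\left(w,q \right)} = -4 + \left(w + 32\right) \left(q - 172\right) = -4 + \left(32 + w\right) \left(-172 + q\right) = -4 + \left(-172 + q\right) \left(32 + w\right)$)
$K{\left(11,-148 \right)} - 36795 = \left(-5508 - 1892 + 32 \left(-148\right) - 1628\right) - 36795 = \left(-5508 - 1892 - 4736 - 1628\right) - 36795 = -13764 - 36795 = -50559$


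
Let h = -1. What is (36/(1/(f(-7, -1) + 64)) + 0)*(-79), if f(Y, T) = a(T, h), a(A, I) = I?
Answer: -179172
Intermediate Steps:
f(Y, T) = -1
(36/(1/(f(-7, -1) + 64)) + 0)*(-79) = (36/(1/(-1 + 64)) + 0)*(-79) = (36/(1/63) + 0)*(-79) = (36*63 + 0)*(-79) = (2268 + 0)*(-79) = 2268*(-79) = -179172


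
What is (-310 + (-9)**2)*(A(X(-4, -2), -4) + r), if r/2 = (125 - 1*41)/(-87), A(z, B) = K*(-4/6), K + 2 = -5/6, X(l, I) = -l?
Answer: 2519/261 ≈ 9.6513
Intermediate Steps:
K = -17/6 (K = -2 - 5/6 = -17/6 ≈ -2.8333)
A(z, B) = 17/9 (A(z, B) = -(-34)/(3*6) = -17/6*(-2/3) = 17/9)
r = -56/29 (r = 2*((125 - 1*41)/(-87)) = 2*((125 - 41)*(-1/87)) = 2*(84*(-1/87)) = 2*(-28/29) = -56/29 ≈ -1.9310)
(-310 + (-9)**2)*(A(X(-4, -2), -4) + r) = (-310 + (-9)**2)*(17/9 - 56/29) = (-310 + 81)*(-11/261) = -229*(-11/261) = 2519/261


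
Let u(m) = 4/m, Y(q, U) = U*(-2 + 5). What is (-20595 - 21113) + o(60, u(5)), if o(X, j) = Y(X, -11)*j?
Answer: -208672/5 ≈ -41734.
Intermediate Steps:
Y(q, U) = 3*U (Y(q, U) = U*3 = 3*U)
o(X, j) = -33*j (o(X, j) = (3*(-11))*j = -33*j)
(-20595 - 21113) + o(60, u(5)) = (-20595 - 21113) - 132/5 = -41708 - 132/5 = -208672/5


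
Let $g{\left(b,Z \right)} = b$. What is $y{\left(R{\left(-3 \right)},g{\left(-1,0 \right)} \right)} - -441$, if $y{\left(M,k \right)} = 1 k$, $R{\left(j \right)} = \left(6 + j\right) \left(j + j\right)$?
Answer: $440$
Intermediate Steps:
$R{\left(j \right)} = 2 j \left(6 + j\right)$ ($R{\left(j \right)} = \left(6 + j\right) 2 j = 2 j \left(6 + j\right)$)
$y{\left(M,k \right)} = k$
$y{\left(R{\left(-3 \right)},g{\left(-1,0 \right)} \right)} - -441 = -1 - -441 = -1 + 441 = 440$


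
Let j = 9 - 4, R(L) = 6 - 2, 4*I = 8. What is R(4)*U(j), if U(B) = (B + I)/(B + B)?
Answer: 14/5 ≈ 2.8000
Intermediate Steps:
I = 2 (I = (¼)*8 = 2)
R(L) = 4
j = 5
U(B) = (2 + B)/(2*B) (U(B) = (B + 2)/(B + B) = (2 + B)/((2*B)) = (2 + B)*(1/(2*B)) = (2 + B)/(2*B))
R(4)*U(j) = 4*((½)*(2 + 5)/5) = 4*((½)*(⅕)*7) = 4*(7/10) = 14/5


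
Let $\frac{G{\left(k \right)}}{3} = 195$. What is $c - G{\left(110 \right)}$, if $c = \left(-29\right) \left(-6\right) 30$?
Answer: $4635$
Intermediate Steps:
$c = 5220$ ($c = 174 \cdot 30 = 5220$)
$G{\left(k \right)} = 585$ ($G{\left(k \right)} = 3 \cdot 195 = 585$)
$c - G{\left(110 \right)} = 5220 - 585 = 4635$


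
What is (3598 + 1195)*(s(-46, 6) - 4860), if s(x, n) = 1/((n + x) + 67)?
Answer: -628932667/27 ≈ -2.3294e+7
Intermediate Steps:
s(x, n) = 1/(67 + n + x)
(3598 + 1195)*(s(-46, 6) - 4860) = (3598 + 1195)*(1/(67 + 6 - 46) - 4860) = 4793*(1/27 - 4860) = 4793*(-131219/27) = -628932667/27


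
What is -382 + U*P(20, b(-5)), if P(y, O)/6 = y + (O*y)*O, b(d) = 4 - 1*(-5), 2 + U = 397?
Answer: 3886418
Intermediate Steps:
U = 395 (U = -2 + 397 = 395)
b(d) = 9 (b(d) = 4 + 5 = 9)
P(y, O) = 6*y + 6*y*O**2 (P(y, O) = 6*(y + (O*y)*O) = 6*(y + y*O**2) = 6*y + 6*y*O**2)
-382 + U*P(20, b(-5)) = -382 + 395*(6*20*(1 + 9**2)) = -382 + 395*(6*20*(1 + 81)) = -382 + 395*(6*20*82) = -382 + 395*9840 = -382 + 3886800 = 3886418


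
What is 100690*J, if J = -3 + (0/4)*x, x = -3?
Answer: -302070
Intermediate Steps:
J = -3 (J = -3 + (0/4)*(-3) = -3 + (0*(¼))*(-3) = -3 + 0*(-3) = -3 + 0 = -3)
100690*J = 100690*(-3) = -302070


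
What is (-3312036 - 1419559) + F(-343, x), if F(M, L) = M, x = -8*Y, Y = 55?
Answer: -4731938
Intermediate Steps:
x = -440 (x = -8*55 = -440)
(-3312036 - 1419559) + F(-343, x) = (-3312036 - 1419559) - 343 = -4731595 - 343 = -4731938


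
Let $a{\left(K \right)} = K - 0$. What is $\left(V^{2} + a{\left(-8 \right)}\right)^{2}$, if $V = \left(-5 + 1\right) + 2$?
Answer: $16$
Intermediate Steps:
$a{\left(K \right)} = K$ ($a{\left(K \right)} = K + 0 = K$)
$V = -2$ ($V = -4 + 2 = -2$)
$\left(V^{2} + a{\left(-8 \right)}\right)^{2} = \left(\left(-2\right)^{2} - 8\right)^{2} = \left(4 - 8\right)^{2} = \left(-4\right)^{2} = 16$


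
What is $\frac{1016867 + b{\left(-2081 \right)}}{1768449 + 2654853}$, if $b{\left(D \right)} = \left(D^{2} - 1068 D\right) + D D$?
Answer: $\frac{11900497}{4423302} \approx 2.6904$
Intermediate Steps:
$b{\left(D \right)} = - 1068 D + 2 D^{2}$ ($b{\left(D \right)} = \left(D^{2} - 1068 D\right) + D^{2} = - 1068 D + 2 D^{2}$)
$\frac{1016867 + b{\left(-2081 \right)}}{1768449 + 2654853} = \frac{1016867 + 2 \left(-2081\right) \left(-534 - 2081\right)}{1768449 + 2654853} = \frac{1016867 + 2 \left(-2081\right) \left(-2615\right)}{4423302} = \left(1016867 + 10883630\right) \frac{1}{4423302} = 11900497 \cdot \frac{1}{4423302} = \frac{11900497}{4423302}$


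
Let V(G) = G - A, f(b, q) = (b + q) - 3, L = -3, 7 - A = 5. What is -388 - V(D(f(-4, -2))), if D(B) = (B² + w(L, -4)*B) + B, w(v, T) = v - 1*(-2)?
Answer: -467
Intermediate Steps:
A = 2 (A = 7 - 1*5 = 7 - 5 = 2)
w(v, T) = 2 + v (w(v, T) = v + 2 = 2 + v)
f(b, q) = -3 + b + q
D(B) = B² (D(B) = (B² + (2 - 3)*B) + B = (B² - B) + B = B²)
V(G) = -2 + G (V(G) = G - 1*2 = G - 2 = -2 + G)
-388 - V(D(f(-4, -2))) = -388 - (-2 + (-3 - 4 - 2)²) = -388 - (-2 + (-9)²) = -388 - (-2 + 81) = -388 - 1*79 = -388 - 79 = -467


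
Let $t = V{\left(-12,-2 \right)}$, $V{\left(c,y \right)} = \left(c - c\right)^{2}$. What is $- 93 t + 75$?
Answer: $75$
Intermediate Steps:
$V{\left(c,y \right)} = 0$ ($V{\left(c,y \right)} = 0^{2} = 0$)
$t = 0$
$- 93 t + 75 = \left(-93\right) 0 + 75 = 0 + 75 = 75$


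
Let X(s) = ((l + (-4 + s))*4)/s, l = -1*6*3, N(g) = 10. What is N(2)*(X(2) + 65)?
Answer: 250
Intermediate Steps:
l = -18 (l = -6*3 = -18)
X(s) = (-88 + 4*s)/s (X(s) = ((-18 + (-4 + s))*4)/s = ((-22 + s)*4)/s = (-88 + 4*s)/s)
N(2)*(X(2) + 65) = 10*((4 - 88/2) + 65) = 10*((4 - 88*1/2) + 65) = 10*((4 - 44) + 65) = 10*(-40 + 65) = 10*25 = 250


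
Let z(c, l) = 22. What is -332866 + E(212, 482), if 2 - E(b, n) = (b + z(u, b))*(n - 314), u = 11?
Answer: -372176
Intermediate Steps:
E(b, n) = 2 - (-314 + n)*(22 + b) (E(b, n) = 2 - (b + 22)*(n - 314) = 2 - (22 + b)*(-314 + n) = 2 - (-314 + n)*(22 + b))
-332866 + E(212, 482) = -332866 + (6910 - 22*482 + 314*212 - 1*212*482) = -332866 + (6910 - 10604 + 66568 - 102184) = -332866 - 39310 = -372176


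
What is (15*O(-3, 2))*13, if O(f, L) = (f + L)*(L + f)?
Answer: 195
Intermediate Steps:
O(f, L) = (L + f)² (O(f, L) = (L + f)*(L + f) = (L + f)²)
(15*O(-3, 2))*13 = (15*(2 - 3)²)*13 = (15*(-1)²)*13 = (15*1)*13 = 15*13 = 195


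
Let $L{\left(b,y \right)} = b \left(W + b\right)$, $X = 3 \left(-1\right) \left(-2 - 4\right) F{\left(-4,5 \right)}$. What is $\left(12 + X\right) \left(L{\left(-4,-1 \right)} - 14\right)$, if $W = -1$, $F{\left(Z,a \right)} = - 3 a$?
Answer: $-1548$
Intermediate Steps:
$X = -270$ ($X = 3 \left(-1\right) \left(-2 - 4\right) \left(\left(-3\right) 5\right) = - 3 \left(\left(-6\right) \left(-15\right)\right) = \left(-3\right) 90 = -270$)
$L{\left(b,y \right)} = b \left(-1 + b\right)$
$\left(12 + X\right) \left(L{\left(-4,-1 \right)} - 14\right) = \left(12 - 270\right) \left(- 4 \left(-1 - 4\right) - 14\right) = - 258 \left(\left(-4\right) \left(-5\right) - 14\right) = - 258 \left(20 - 14\right) = \left(-258\right) 6 = -1548$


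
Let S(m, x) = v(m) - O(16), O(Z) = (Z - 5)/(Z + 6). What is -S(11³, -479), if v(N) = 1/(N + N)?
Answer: 665/1331 ≈ 0.49962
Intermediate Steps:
v(N) = 1/(2*N)
O(Z) = (-5 + Z)/(6 + Z)
S(m, x) = -½ + 1/(2*m) (S(m, x) = 1/(2*m) - (-5 + 16)/(6 + 16) = 1/(2*m) - 11/22 = 1/(2*m) - 1*½ = 1/(2*m) - ½ = -½ + 1/(2*m))
-S(11³, -479) = -(1 - 1*11³)/(2*(11³)) = -(1 - 1*1331)/(2*1331) = -(1 - 1331)/(2*1331) = -(-1330)/(2*1331) = -1*(-665/1331) = 665/1331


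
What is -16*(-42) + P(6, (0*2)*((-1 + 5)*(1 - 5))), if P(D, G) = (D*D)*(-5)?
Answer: 492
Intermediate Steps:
P(D, G) = -5*D**2 (P(D, G) = D**2*(-5) = -5*D**2)
-16*(-42) + P(6, (0*2)*((-1 + 5)*(1 - 5))) = -16*(-42) - 5*6**2 = 672 - 5*36 = 672 - 180 = 492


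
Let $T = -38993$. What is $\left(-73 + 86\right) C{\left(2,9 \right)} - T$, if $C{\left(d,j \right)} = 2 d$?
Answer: $39045$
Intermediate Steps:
$\left(-73 + 86\right) C{\left(2,9 \right)} - T = \left(-73 + 86\right) 2 \cdot 2 - -38993 = 13 \cdot 4 + 38993 = 52 + 38993 = 39045$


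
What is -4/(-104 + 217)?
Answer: -4/113 ≈ -0.035398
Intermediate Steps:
-4/(-104 + 217) = -4/113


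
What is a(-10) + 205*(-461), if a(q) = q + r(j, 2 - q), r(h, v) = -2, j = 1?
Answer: -94517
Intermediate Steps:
a(q) = -2 + q (a(q) = q - 2 = -2 + q)
a(-10) + 205*(-461) = (-2 - 10) + 205*(-461) = -12 - 94505 = -94517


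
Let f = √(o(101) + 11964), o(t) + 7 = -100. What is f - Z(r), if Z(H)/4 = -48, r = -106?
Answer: 192 + √11857 ≈ 300.89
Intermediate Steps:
o(t) = -107 (o(t) = -7 - 100 = -107)
Z(H) = -192 (Z(H) = 4*(-48) = -192)
f = √11857 (f = √(-107 + 11964) = √11857 ≈ 108.89)
f - Z(r) = √11857 - 1*(-192) = √11857 + 192 = 192 + √11857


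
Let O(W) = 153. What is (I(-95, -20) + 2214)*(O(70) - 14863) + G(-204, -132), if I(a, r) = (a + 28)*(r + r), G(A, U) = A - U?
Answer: -71990812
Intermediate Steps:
I(a, r) = 2*r*(28 + a) (I(a, r) = (28 + a)*(2*r) = 2*r*(28 + a))
(I(-95, -20) + 2214)*(O(70) - 14863) + G(-204, -132) = (2*(-20)*(28 - 95) + 2214)*(153 - 14863) + (-204 - 1*(-132)) = (2*(-20)*(-67) + 2214)*(-14710) + (-204 + 132) = (2680 + 2214)*(-14710) - 72 = 4894*(-14710) - 72 = -71990740 - 72 = -71990812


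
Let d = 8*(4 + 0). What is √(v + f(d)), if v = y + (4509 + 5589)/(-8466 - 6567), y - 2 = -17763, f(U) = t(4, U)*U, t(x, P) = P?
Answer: I*√420284962203/5011 ≈ 129.37*I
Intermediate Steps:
d = 32 (d = 8*4 = 32)
f(U) = U² (f(U) = U*U = U²)
y = -17761 (y = 2 - 17763 = -17761)
v = -89003737/5011 (v = -17761 + (4509 + 5589)/(-8466 - 6567) = -17761 + 10098/(-15033) = -17761 + 10098*(-1/15033) = -17761 - 3366/5011 = -89003737/5011 ≈ -17762.)
√(v + f(d)) = √(-89003737/5011 + 32²) = √(-89003737/5011 + 1024) = √(-83872473/5011) = I*√420284962203/5011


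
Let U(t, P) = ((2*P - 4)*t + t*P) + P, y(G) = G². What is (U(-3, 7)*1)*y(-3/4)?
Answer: -99/4 ≈ -24.750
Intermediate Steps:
U(t, P) = P + P*t + t*(-4 + 2*P) (U(t, P) = ((-4 + 2*P)*t + P*t) + P = (t*(-4 + 2*P) + P*t) + P = (P*t + t*(-4 + 2*P)) + P = P + P*t + t*(-4 + 2*P))
(U(-3, 7)*1)*y(-3/4) = ((7 - 4*(-3) + 3*7*(-3))*1)*(-3/4)² = ((7 + 12 - 63)*1)*(-3*¼)² = (-44*1)*(-¾)² = -44*9/16 = -99/4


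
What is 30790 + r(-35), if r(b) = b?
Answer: 30755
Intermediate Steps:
30790 + r(-35) = 30790 - 35 = 30755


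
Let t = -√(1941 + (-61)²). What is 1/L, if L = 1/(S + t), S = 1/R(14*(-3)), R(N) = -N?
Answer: 1/42 - √5662 ≈ -75.222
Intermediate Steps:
S = 1/42 (S = 1/(-14*(-3)) = 1/(-1*(-42)) = 1/42 ≈ 0.023810)
t = -√5662 (t = -√(1941 + 3721) = -√5662 ≈ -75.246)
L = 1/(1/42 - √5662) ≈ -0.013294
1/L = 1/(-42/9987767 - 1764*√5662/9987767)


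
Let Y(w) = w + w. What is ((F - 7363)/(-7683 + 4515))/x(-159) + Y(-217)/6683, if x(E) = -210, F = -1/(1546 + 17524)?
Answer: -716054025457/9420720355200 ≈ -0.076008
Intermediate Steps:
Y(w) = 2*w
F = -1/19070 ≈ -5.2438e-5
((F - 7363)/(-7683 + 4515))/x(-159) + Y(-217)/6683 = ((-1/19070 - 7363)/(-7683 + 4515))/(-210) + (2*(-217))/6683 = -140412411/19070/(-3168)*(-1/210) - 434*1/6683 = -140412411/19070*(-1/3168)*(-1/210) - 434/6683 = (15601379/6712640)*(-1/210) - 434/6683 = -15601379/1409654400 - 434/6683 = -716054025457/9420720355200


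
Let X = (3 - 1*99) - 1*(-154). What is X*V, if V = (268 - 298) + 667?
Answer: 36946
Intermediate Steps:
V = 637 (V = -30 + 667 = 637)
X = 58 (X = (3 - 99) + 154 = -96 + 154 = 58)
X*V = 58*637 = 36946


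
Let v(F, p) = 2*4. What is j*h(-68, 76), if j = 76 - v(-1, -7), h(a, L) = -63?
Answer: -4284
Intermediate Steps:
v(F, p) = 8
j = 68 (j = 76 - 1*8 = 76 - 8 = 68)
j*h(-68, 76) = 68*(-63) = -4284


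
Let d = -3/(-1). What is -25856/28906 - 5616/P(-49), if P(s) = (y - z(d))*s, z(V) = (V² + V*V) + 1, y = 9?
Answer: -43751384/3540985 ≈ -12.356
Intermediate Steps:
d = 3 (d = -3*(-1) = 3)
z(V) = 1 + 2*V² (z(V) = (V² + V²) + 1 = 2*V² + 1 = 1 + 2*V²)
P(s) = -10*s (P(s) = (9 - (1 + 2*3²))*s = (9 - (1 + 2*9))*s = (9 - (1 + 18))*s = (9 - 1*19)*s = (9 - 19)*s = -10*s)
-25856/28906 - 5616/P(-49) = -25856/28906 - 5616/((-10*(-49))) = -25856*1/28906 - 5616/490 = -12928/14453 - 5616*1/490 = -12928/14453 - 2808/245 = -43751384/3540985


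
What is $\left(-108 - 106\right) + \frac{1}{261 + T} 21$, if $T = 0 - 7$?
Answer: $- \frac{54335}{254} \approx -213.92$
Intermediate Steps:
$T = -7$ ($T = 0 - 7 = -7$)
$\left(-108 - 106\right) + \frac{1}{261 + T} 21 = \left(-108 - 106\right) + \frac{1}{261 - 7} \cdot 21 = \left(-108 - 106\right) + \frac{1}{254} \cdot 21 = -214 + \frac{1}{254} \cdot 21 = -214 + \frac{21}{254} = - \frac{54335}{254}$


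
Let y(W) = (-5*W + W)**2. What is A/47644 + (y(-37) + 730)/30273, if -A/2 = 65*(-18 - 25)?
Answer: 14506981/16771242 ≈ 0.86499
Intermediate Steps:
y(W) = 16*W**2 (y(W) = (-4*W)**2 = 16*W**2)
A = 5590 (A = -130*(-18 - 25) = -130*(-43) = -2*(-2795) = 5590)
A/47644 + (y(-37) + 730)/30273 = 5590/47644 + (16*(-37)**2 + 730)/30273 = 5590*(1/47644) + (16*1369 + 730)*(1/30273) = 65/554 + (21904 + 730)*(1/30273) = 65/554 + 22634*(1/30273) = 65/554 + 22634/30273 = 14506981/16771242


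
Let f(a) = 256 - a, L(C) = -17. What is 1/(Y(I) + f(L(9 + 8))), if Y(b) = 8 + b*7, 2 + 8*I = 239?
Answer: 8/3907 ≈ 0.0020476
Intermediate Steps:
I = 237/8 (I = -¼ + (⅛)*239 = -¼ + 239/8 = 237/8 ≈ 29.625)
Y(b) = 8 + 7*b
1/(Y(I) + f(L(9 + 8))) = 1/((8 + 7*(237/8)) + (256 - 1*(-17))) = 1/((8 + 1659/8) + (256 + 17)) = 1/(1723/8 + 273) = 1/(3907/8) = 8/3907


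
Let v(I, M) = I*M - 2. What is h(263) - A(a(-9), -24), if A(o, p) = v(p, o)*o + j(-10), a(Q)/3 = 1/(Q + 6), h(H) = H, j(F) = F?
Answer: 295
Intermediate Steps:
a(Q) = 3/(6 + Q) (a(Q) = 3/(Q + 6) = 3/(6 + Q))
v(I, M) = -2 + I*M
A(o, p) = -10 + o*(-2 + o*p) (A(o, p) = (-2 + p*o)*o - 10 = (-2 + o*p)*o - 10 = o*(-2 + o*p) - 10 = -10 + o*(-2 + o*p))
h(263) - A(a(-9), -24) = 263 - (-10 + (3/(6 - 9))*(-2 + (3/(6 - 9))*(-24))) = 263 - (-10 + (3/(-3))*(-2 + (3/(-3))*(-24))) = 263 - (-10 + (3*(-⅓))*(-2 + (3*(-⅓))*(-24))) = 263 - (-10 - (-2 - 1*(-24))) = 263 - (-10 - (-2 + 24)) = 263 - (-10 - 1*22) = 263 - (-10 - 22) = 263 - 1*(-32) = 263 + 32 = 295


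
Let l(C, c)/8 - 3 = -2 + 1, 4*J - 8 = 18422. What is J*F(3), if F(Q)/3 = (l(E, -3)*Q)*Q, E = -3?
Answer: 1990440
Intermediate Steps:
J = 9215/2 (J = 2 + (1/4)*18422 = 2 + 9211/2 = 9215/2 ≈ 4607.5)
l(C, c) = 16 (l(C, c) = 24 + 8*(-2 + 1) = 24 + 8*(-1) = 24 - 8 = 16)
F(Q) = 48*Q**2 (F(Q) = 3*((16*Q)*Q) = 3*(16*Q**2) = 48*Q**2)
J*F(3) = 9215*(48*3**2)/2 = 9215*(48*9)/2 = (9215/2)*432 = 1990440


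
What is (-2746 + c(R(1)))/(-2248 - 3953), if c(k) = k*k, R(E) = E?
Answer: 305/689 ≈ 0.44267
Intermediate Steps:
c(k) = k²
(-2746 + c(R(1)))/(-2248 - 3953) = (-2746 + 1²)/(-2248 - 3953) = (-2746 + 1)/(-6201) = -2745*(-1/6201) = 305/689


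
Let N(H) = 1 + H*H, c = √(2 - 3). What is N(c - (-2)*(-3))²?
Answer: 1152 - 864*I ≈ 1152.0 - 864.0*I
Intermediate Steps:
c = I (c = √(-1) = I ≈ 1.0*I)
N(H) = 1 + H²
N(c - (-2)*(-3))² = (1 + (I - (-2)*(-3))²)² = (1 + (I - 1*6)²)² = (1 + (I - 6)²)² = (1 + (-6 + I)²)²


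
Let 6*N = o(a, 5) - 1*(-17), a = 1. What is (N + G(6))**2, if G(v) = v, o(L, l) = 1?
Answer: 81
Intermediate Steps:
N = 3 (N = (1 - 1*(-17))/6 = (1 + 17)/6 = (1/6)*18 = 3)
(N + G(6))**2 = (3 + 6)**2 = 9**2 = 81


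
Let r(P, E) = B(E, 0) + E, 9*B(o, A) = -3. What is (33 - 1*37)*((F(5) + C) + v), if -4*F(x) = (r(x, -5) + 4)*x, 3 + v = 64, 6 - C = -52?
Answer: -1448/3 ≈ -482.67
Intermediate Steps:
C = 58 (C = 6 - 1*(-52) = 6 + 52 = 58)
v = 61 (v = -3 + 64 = 61)
B(o, A) = -1/3 (B(o, A) = (1/9)*(-3) = -1/3)
r(P, E) = -1/3 + E
F(x) = x/3 (F(x) = -((-1/3 - 5) + 4)*x/4 = -(-16/3 + 4)*x/4 = -(-1)*x/3 = x/3)
(33 - 1*37)*((F(5) + C) + v) = (33 - 1*37)*(((1/3)*5 + 58) + 61) = (33 - 37)*((5/3 + 58) + 61) = -4*(179/3 + 61) = -4*362/3 = -1448/3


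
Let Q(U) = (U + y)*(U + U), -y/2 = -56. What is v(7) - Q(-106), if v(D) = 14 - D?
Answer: 1279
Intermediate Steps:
y = 112 (y = -2*(-56) = 112)
Q(U) = 2*U*(112 + U) (Q(U) = (U + 112)*(U + U) = (112 + U)*(2*U) = 2*U*(112 + U))
v(7) - Q(-106) = (14 - 1*7) - 2*(-106)*(112 - 106) = (14 - 7) - 2*(-106)*6 = 7 - 1*(-1272) = 7 + 1272 = 1279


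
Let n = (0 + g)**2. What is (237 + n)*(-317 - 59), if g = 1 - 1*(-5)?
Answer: -102648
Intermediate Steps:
g = 6 (g = 1 + 5 = 6)
n = 36 (n = (0 + 6)**2 = 6**2 = 36)
(237 + n)*(-317 - 59) = (237 + 36)*(-317 - 59) = 273*(-376) = -102648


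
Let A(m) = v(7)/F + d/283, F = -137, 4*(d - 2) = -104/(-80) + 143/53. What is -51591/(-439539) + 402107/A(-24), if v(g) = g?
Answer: -4842399912211506531/487673941481 ≈ -9.9296e+6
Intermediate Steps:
d = 6359/2120 (d = 2 + (-104/(-80) + 143/53)/4 = 2 + (-104*(-1/80) + 143*(1/53))/4 = 2 + (13/10 + 143/53)/4 = 2 + (¼)*(2119/530) = 2 + 2119/2120 = 6359/2120 ≈ 2.9995)
A(m) = -3328537/82194520 (A(m) = 7/(-137) + (6359/2120)/283 = 7*(-1/137) + (6359/2120)*(1/283) = -7/137 + 6359/599960 = -3328537/82194520)
-51591/(-439539) + 402107/A(-24) = -51591/(-439539) + 402107/(-3328537/82194520) = -51591*(-1/439539) + 402107*(-82194520/3328537) = 17197/146513 - 33050991853640/3328537 = -4842399912211506531/487673941481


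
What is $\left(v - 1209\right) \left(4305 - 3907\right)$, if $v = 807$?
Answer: $-159996$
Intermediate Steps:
$\left(v - 1209\right) \left(4305 - 3907\right) = \left(807 - 1209\right) \left(4305 - 3907\right) = - 402 \left(4305 - 3907\right) = \left(-402\right) 398 = -159996$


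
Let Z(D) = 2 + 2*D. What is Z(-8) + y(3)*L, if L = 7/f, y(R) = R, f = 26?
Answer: -343/26 ≈ -13.192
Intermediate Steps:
L = 7/26 ≈ 0.26923
Z(-8) + y(3)*L = (2 + 2*(-8)) + 3*(7/26) = (2 - 16) + 21/26 = -14 + 21/26 = -343/26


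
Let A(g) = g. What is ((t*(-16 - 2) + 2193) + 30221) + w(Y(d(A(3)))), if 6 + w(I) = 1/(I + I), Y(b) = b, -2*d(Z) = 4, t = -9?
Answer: 130279/4 ≈ 32570.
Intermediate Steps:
d(Z) = -2 (d(Z) = -1/2*4 = -2)
w(I) = -6 + 1/(2*I) (w(I) = -6 + 1/(I + I) = -6 + 1/(2*I))
((t*(-16 - 2) + 2193) + 30221) + w(Y(d(A(3)))) = ((-9*(-16 - 2) + 2193) + 30221) + (-6 + (1/2)/(-2)) = ((-9*(-18) + 2193) + 30221) + (-6 + (1/2)*(-1/2)) = ((162 + 2193) + 30221) + (-6 - 1/4) = (2355 + 30221) - 25/4 = 32576 - 25/4 = 130279/4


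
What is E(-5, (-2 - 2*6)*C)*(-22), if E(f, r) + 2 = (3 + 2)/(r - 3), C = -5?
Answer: 2838/67 ≈ 42.358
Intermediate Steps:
E(f, r) = -2 + 5/(-3 + r) (E(f, r) = -2 + (3 + 2)/(r - 3) = -2 + 5/(-3 + r))
E(-5, (-2 - 2*6)*C)*(-22) = ((11 - 2*(-2 - 2*6)*(-5))/(-3 + (-2 - 2*6)*(-5)))*(-22) = ((11 - 2*(-2 - 12)*(-5))/(-3 + (-2 - 12)*(-5)))*(-22) = ((11 - (-28)*(-5))/(-3 - 14*(-5)))*(-22) = ((11 - 2*70)/(-3 + 70))*(-22) = ((11 - 140)/67)*(-22) = ((1/67)*(-129))*(-22) = -129/67*(-22) = 2838/67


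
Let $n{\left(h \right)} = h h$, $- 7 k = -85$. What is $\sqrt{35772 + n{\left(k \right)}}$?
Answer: $\frac{\sqrt{1760053}}{7} \approx 189.52$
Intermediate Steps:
$k = \frac{85}{7}$ ($k = \left(- \frac{1}{7}\right) \left(-85\right) = \frac{85}{7} \approx 12.143$)
$n{\left(h \right)} = h^{2}$
$\sqrt{35772 + n{\left(k \right)}} = \sqrt{35772 + \left(\frac{85}{7}\right)^{2}} = \sqrt{35772 + \frac{7225}{49}} = \sqrt{\frac{1760053}{49}} = \frac{\sqrt{1760053}}{7}$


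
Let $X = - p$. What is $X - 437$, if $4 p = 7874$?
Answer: $- \frac{4811}{2} \approx -2405.5$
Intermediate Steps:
$p = \frac{3937}{2}$ ($p = \frac{1}{4} \cdot 7874 = \frac{3937}{2} \approx 1968.5$)
$X = - \frac{3937}{2}$ ($X = \left(-1\right) \frac{3937}{2} = - \frac{3937}{2} \approx -1968.5$)
$X - 437 = - \frac{3937}{2} - 437 = - \frac{4811}{2}$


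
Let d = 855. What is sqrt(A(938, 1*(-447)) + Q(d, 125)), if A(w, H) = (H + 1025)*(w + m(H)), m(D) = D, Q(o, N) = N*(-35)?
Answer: 3*sqrt(31047) ≈ 528.60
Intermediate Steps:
Q(o, N) = -35*N
A(w, H) = (1025 + H)*(H + w) (A(w, H) = (H + 1025)*(w + H) = (1025 + H)*(H + w))
sqrt(A(938, 1*(-447)) + Q(d, 125)) = sqrt(((1*(-447))**2 + 1025*(1*(-447)) + 1025*938 + (1*(-447))*938) - 35*125) = sqrt(((-447)**2 + 1025*(-447) + 961450 - 447*938) - 4375) = sqrt((199809 - 458175 + 961450 - 419286) - 4375) = sqrt(283798 - 4375) = sqrt(279423) = 3*sqrt(31047)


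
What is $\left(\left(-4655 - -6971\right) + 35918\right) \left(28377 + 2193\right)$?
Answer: $1168813380$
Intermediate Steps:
$\left(\left(-4655 - -6971\right) + 35918\right) \left(28377 + 2193\right) = \left(\left(-4655 + 6971\right) + 35918\right) 30570 = \left(2316 + 35918\right) 30570 = 38234 \cdot 30570 = 1168813380$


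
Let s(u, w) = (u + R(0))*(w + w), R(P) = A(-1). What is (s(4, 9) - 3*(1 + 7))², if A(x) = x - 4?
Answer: 1764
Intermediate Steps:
A(x) = -4 + x
R(P) = -5 (R(P) = -4 - 1 = -5)
s(u, w) = 2*w*(-5 + u) (s(u, w) = (u - 5)*(w + w) = (-5 + u)*(2*w) = 2*w*(-5 + u))
(s(4, 9) - 3*(1 + 7))² = (2*9*(-5 + 4) - 3*(1 + 7))² = (2*9*(-1) - 3*8)² = (-18 - 24)² = (-42)² = 1764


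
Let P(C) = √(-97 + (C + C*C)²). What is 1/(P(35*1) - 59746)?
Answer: -59746/3567997013 - √1587503/3567997013 ≈ -1.7098e-5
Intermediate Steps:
P(C) = √(-97 + (C + C²)²)
1/(P(35*1) - 59746) = 1/(√(-97 + (35*1)²*(1 + 35*1)²) - 59746) = 1/(√(-97 + 35²*(1 + 35)²) - 59746) = 1/(√(-97 + 1225*36²) - 59746) = 1/(√(-97 + 1225*1296) - 59746) = 1/(√(-97 + 1587600) - 59746) = 1/(√1587503 - 59746) = 1/(-59746 + √1587503)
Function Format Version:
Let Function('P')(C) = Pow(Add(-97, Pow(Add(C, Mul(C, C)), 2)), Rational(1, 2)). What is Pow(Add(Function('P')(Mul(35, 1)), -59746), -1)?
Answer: Add(Rational(-59746, 3567997013), Mul(Rational(-1, 3567997013), Pow(1587503, Rational(1, 2)))) ≈ -1.7098e-5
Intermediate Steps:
Function('P')(C) = Pow(Add(-97, Pow(Add(C, Pow(C, 2)), 2)), Rational(1, 2))
Pow(Add(Function('P')(Mul(35, 1)), -59746), -1) = Pow(Add(Pow(Add(-97, Mul(Pow(Mul(35, 1), 2), Pow(Add(1, Mul(35, 1)), 2))), Rational(1, 2)), -59746), -1) = Pow(Add(Pow(Add(-97, Mul(Pow(35, 2), Pow(Add(1, 35), 2))), Rational(1, 2)), -59746), -1) = Pow(Add(Pow(Add(-97, Mul(1225, Pow(36, 2))), Rational(1, 2)), -59746), -1) = Pow(Add(Pow(Add(-97, Mul(1225, 1296)), Rational(1, 2)), -59746), -1) = Pow(Add(Pow(Add(-97, 1587600), Rational(1, 2)), -59746), -1) = Pow(Add(Pow(1587503, Rational(1, 2)), -59746), -1) = Pow(Add(-59746, Pow(1587503, Rational(1, 2))), -1)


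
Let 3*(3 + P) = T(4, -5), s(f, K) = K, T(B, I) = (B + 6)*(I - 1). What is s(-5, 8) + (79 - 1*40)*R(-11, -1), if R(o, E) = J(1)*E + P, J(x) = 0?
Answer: -889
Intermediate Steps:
T(B, I) = (-1 + I)*(6 + B) (T(B, I) = (6 + B)*(-1 + I) = (-1 + I)*(6 + B))
P = -23 (P = -3 + (-6 - 1*4 + 6*(-5) + 4*(-5))/3 = -3 + (-6 - 4 - 30 - 20)/3 = -3 + (⅓)*(-60) = -3 - 20 = -23)
R(o, E) = -23 (R(o, E) = 0*E - 23 = 0 - 23 = -23)
s(-5, 8) + (79 - 1*40)*R(-11, -1) = 8 + (79 - 1*40)*(-23) = 8 + (79 - 40)*(-23) = 8 + 39*(-23) = 8 - 897 = -889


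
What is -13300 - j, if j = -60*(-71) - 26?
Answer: -17534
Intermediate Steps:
j = 4234 (j = 4260 - 26 = 4234)
-13300 - j = -13300 - 1*4234 = -13300 - 4234 = -17534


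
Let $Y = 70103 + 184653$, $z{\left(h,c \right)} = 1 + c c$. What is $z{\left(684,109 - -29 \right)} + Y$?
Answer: $273801$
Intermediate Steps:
$z{\left(h,c \right)} = 1 + c^{2}$
$Y = 254756$
$z{\left(684,109 - -29 \right)} + Y = \left(1 + \left(109 - -29\right)^{2}\right) + 254756 = \left(1 + \left(109 + 29\right)^{2}\right) + 254756 = \left(1 + 138^{2}\right) + 254756 = \left(1 + 19044\right) + 254756 = 19045 + 254756 = 273801$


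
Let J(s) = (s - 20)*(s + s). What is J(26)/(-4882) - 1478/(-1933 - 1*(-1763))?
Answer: 1790639/207485 ≈ 8.6302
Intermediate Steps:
J(s) = 2*s*(-20 + s) (J(s) = (-20 + s)*(2*s) = 2*s*(-20 + s))
J(26)/(-4882) - 1478/(-1933 - 1*(-1763)) = (2*26*(-20 + 26))/(-4882) - 1478/(-1933 - 1*(-1763)) = (2*26*6)*(-1/4882) - 1478/(-1933 + 1763) = 312*(-1/4882) - 1478/(-170) = -156/2441 - 1478*(-1/170) = -156/2441 + 739/85 = 1790639/207485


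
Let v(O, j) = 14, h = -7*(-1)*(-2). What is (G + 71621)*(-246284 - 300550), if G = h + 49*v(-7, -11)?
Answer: -39532270362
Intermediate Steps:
h = -14 (h = 7*(-2) = -14)
G = 672 (G = -14 + 49*14 = -14 + 686 = 672)
(G + 71621)*(-246284 - 300550) = (672 + 71621)*(-246284 - 300550) = 72293*(-546834) = -39532270362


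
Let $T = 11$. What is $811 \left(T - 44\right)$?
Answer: $-26763$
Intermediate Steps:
$811 \left(T - 44\right) = 811 \left(11 - 44\right) = 811 \left(-33\right) = -26763$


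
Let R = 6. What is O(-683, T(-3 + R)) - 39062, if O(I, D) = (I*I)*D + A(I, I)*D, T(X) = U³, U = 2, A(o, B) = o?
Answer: 3687386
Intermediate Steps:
T(X) = 8 (T(X) = 2³ = 8)
O(I, D) = D*I + D*I² (O(I, D) = (I*I)*D + I*D = I²*D + D*I = D*I² + D*I = D*I + D*I²)
O(-683, T(-3 + R)) - 39062 = 8*(-683)*(1 - 683) - 39062 = 8*(-683)*(-682) - 39062 = 3726448 - 39062 = 3687386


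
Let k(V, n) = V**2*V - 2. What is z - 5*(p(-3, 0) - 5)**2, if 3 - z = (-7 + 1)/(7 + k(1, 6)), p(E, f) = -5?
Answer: -496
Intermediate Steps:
k(V, n) = -2 + V**3 (k(V, n) = V**3 - 2 = -2 + V**3)
z = 4 (z = 3 - (-7 + 1)/(7 + (-2 + 1**3)) = 3 - (-6)/(7 + (-2 + 1)) = 3 - (-6)/(7 - 1) = 3 - (-6)/6 = 3 - 1*(-1) = 3 + 1 = 4)
z - 5*(p(-3, 0) - 5)**2 = 4 - 5*(-5 - 5)**2 = 4 - 5*(-10)**2 = 4 - 5*100 = 4 - 500 = -496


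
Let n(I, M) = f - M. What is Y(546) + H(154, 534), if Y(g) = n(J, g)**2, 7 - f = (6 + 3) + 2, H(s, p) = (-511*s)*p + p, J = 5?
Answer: -41719562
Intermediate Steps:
H(s, p) = p - 511*p*s (H(s, p) = -511*p*s + p = p - 511*p*s)
f = -4 (f = 7 - ((6 + 3) + 2) = 7 - (9 + 2) = 7 - 1*11 = 7 - 11 = -4)
n(I, M) = -4 - M
Y(g) = (-4 - g)**2
Y(546) + H(154, 534) = (4 + 546)**2 + 534*(1 - 511*154) = 550**2 + 534*(1 - 78694) = 302500 + 534*(-78693) = 302500 - 42022062 = -41719562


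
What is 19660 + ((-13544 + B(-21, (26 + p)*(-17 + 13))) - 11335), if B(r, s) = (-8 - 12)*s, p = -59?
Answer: -7859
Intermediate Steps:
B(r, s) = -20*s
19660 + ((-13544 + B(-21, (26 + p)*(-17 + 13))) - 11335) = 19660 + ((-13544 - 20*(26 - 59)*(-17 + 13)) - 11335) = 19660 + ((-13544 - (-660)*(-4)) - 11335) = 19660 + ((-13544 - 20*132) - 11335) = 19660 + ((-13544 - 2640) - 11335) = 19660 + (-16184 - 11335) = 19660 - 27519 = -7859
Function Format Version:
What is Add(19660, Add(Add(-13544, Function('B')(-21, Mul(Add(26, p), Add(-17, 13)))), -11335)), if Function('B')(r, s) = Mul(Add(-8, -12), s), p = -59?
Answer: -7859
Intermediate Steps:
Function('B')(r, s) = Mul(-20, s)
Add(19660, Add(Add(-13544, Function('B')(-21, Mul(Add(26, p), Add(-17, 13)))), -11335)) = Add(19660, Add(Add(-13544, Mul(-20, Mul(Add(26, -59), Add(-17, 13)))), -11335)) = Add(19660, Add(Add(-13544, Mul(-20, Mul(-33, -4))), -11335)) = Add(19660, Add(Add(-13544, Mul(-20, 132)), -11335)) = Add(19660, Add(Add(-13544, -2640), -11335)) = Add(19660, Add(-16184, -11335)) = Add(19660, -27519) = -7859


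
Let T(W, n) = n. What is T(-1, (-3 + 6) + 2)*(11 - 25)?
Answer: -70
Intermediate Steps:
T(-1, (-3 + 6) + 2)*(11 - 25) = ((-3 + 6) + 2)*(11 - 25) = (3 + 2)*(-14) = 5*(-14) = -70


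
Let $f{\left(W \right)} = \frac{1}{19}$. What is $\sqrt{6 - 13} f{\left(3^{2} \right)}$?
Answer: $\frac{i \sqrt{7}}{19} \approx 0.13925 i$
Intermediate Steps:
$f{\left(W \right)} = \frac{1}{19}$
$\sqrt{6 - 13} f{\left(3^{2} \right)} = \sqrt{6 - 13} \cdot \frac{1}{19} = \sqrt{-7} \cdot \frac{1}{19} = i \sqrt{7} \cdot \frac{1}{19} = \frac{i \sqrt{7}}{19}$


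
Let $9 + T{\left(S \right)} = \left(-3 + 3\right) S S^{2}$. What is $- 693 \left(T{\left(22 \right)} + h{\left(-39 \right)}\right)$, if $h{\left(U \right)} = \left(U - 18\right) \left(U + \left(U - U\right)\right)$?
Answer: $-1534302$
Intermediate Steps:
$h{\left(U \right)} = U \left(-18 + U\right)$ ($h{\left(U \right)} = \left(-18 + U\right) \left(U + 0\right) = \left(-18 + U\right) U = U \left(-18 + U\right)$)
$T{\left(S \right)} = -9$ ($T{\left(S \right)} = -9 + \left(-3 + 3\right) S S^{2} = -9 + 0 S^{3} = -9 + 0 = -9$)
$- 693 \left(T{\left(22 \right)} + h{\left(-39 \right)}\right) = - 693 \left(-9 - 39 \left(-18 - 39\right)\right) = - 693 \left(-9 - -2223\right) = - 693 \left(-9 + 2223\right) = \left(-693\right) 2214 = -1534302$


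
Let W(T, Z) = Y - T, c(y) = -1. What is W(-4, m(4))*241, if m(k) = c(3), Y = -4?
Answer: 0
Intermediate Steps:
m(k) = -1
W(T, Z) = -4 - T
W(-4, m(4))*241 = (-4 - 1*(-4))*241 = (-4 + 4)*241 = 0*241 = 0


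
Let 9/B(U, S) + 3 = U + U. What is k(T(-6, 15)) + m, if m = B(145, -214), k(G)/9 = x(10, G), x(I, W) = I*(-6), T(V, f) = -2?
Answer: -154971/287 ≈ -539.97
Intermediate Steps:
x(I, W) = -6*I
k(G) = -540 (k(G) = 9*(-6*10) = 9*(-60) = -540)
B(U, S) = 9/(-3 + 2*U) (B(U, S) = 9/(-3 + (U + U)) = 9/(-3 + 2*U))
m = 9/287 (m = 9/(-3 + 2*145) = 9/(-3 + 290) = 9/287 ≈ 0.031359)
k(T(-6, 15)) + m = -540 + 9/287 = -154971/287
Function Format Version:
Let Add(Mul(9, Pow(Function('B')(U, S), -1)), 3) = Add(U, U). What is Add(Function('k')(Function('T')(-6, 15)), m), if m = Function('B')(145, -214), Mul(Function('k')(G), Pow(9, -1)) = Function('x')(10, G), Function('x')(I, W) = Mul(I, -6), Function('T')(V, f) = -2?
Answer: Rational(-154971, 287) ≈ -539.97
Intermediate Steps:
Function('x')(I, W) = Mul(-6, I)
Function('k')(G) = -540 (Function('k')(G) = Mul(9, Mul(-6, 10)) = Mul(9, -60) = -540)
Function('B')(U, S) = Mul(9, Pow(Add(-3, Mul(2, U)), -1)) (Function('B')(U, S) = Mul(9, Pow(Add(-3, Add(U, U)), -1)) = Mul(9, Pow(Add(-3, Mul(2, U)), -1)))
m = Rational(9, 287) (m = Mul(9, Pow(Add(-3, Mul(2, 145)), -1)) = Mul(9, Pow(Add(-3, 290), -1)) = Mul(9, Pow(287, -1)) = Mul(9, Rational(1, 287)) = Rational(9, 287) ≈ 0.031359)
Add(Function('k')(Function('T')(-6, 15)), m) = Add(-540, Rational(9, 287)) = Rational(-154971, 287)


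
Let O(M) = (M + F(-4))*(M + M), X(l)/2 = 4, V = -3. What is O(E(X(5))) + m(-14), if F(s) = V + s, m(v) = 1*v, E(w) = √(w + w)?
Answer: -38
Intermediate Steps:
X(l) = 8 (X(l) = 2*4 = 8)
E(w) = √2*√w (E(w) = √(2*w) = √2*√w)
m(v) = v
F(s) = -3 + s
O(M) = 2*M*(-7 + M) (O(M) = (M + (-3 - 4))*(M + M) = (M - 7)*(2*M) = (-7 + M)*(2*M) = 2*M*(-7 + M))
O(E(X(5))) + m(-14) = 2*(√2*√8)*(-7 + √2*√8) - 14 = 2*(√2*(2*√2))*(-7 + √2*(2*√2)) - 14 = 2*4*(-7 + 4) - 14 = 2*4*(-3) - 14 = -24 - 14 = -38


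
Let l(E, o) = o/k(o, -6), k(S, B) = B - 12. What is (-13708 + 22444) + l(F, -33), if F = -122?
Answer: 52427/6 ≈ 8737.8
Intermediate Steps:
k(S, B) = -12 + B
l(E, o) = -o/18 (l(E, o) = o/(-12 - 6) = o/(-18) = o*(-1/18) = -o/18)
(-13708 + 22444) + l(F, -33) = (-13708 + 22444) - 1/18*(-33) = 8736 + 11/6 = 52427/6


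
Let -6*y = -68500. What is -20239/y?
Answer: -60717/34250 ≈ -1.7728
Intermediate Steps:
y = 34250/3 (y = -1/6*(-68500) = 34250/3 ≈ 11417.)
-20239/y = -20239/34250/3 = -20239*3/34250 = -60717/34250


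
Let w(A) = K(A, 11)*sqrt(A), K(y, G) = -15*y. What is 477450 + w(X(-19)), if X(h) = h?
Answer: 477450 + 285*I*sqrt(19) ≈ 4.7745e+5 + 1242.3*I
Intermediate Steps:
w(A) = -15*A**(3/2) (w(A) = (-15*A)*sqrt(A) = -15*A**(3/2))
477450 + w(X(-19)) = 477450 - (-285)*I*sqrt(19) = 477450 + 285*I*sqrt(19)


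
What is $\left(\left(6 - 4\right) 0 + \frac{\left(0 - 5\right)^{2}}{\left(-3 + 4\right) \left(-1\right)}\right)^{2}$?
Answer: $625$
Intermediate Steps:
$\left(\left(6 - 4\right) 0 + \frac{\left(0 - 5\right)^{2}}{\left(-3 + 4\right) \left(-1\right)}\right)^{2} = \left(2 \cdot 0 + \frac{\left(-5\right)^{2}}{1 \left(-1\right)}\right)^{2} = \left(0 + \frac{25}{-1}\right)^{2} = \left(0 + 25 \left(-1\right)\right)^{2} = \left(0 - 25\right)^{2} = \left(-25\right)^{2} = 625$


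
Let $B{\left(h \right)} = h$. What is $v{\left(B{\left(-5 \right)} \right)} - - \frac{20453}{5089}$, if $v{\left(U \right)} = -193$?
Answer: $- \frac{961724}{5089} \approx -188.98$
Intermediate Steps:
$v{\left(B{\left(-5 \right)} \right)} - - \frac{20453}{5089} = -193 - - \frac{20453}{5089} = -193 + \frac{20453}{5089} = - \frac{961724}{5089}$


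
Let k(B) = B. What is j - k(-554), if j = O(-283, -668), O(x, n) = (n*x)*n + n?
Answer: -126281506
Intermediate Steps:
O(x, n) = n + x*n² (O(x, n) = x*n² + n = n + x*n²)
j = -126282060 (j = -668*(1 - 668*(-283)) = -668*(1 + 189044) = -668*189045 = -126282060)
j - k(-554) = -126282060 - 1*(-554) = -126282060 + 554 = -126281506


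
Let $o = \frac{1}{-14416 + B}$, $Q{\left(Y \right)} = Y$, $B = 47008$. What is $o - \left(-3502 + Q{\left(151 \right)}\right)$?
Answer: $\frac{109215793}{32592} \approx 3351.0$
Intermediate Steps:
$o = \frac{1}{32592}$ ($o = \frac{1}{-14416 + 47008} = \frac{1}{32592} \approx 3.0682 \cdot 10^{-5}$)
$o - \left(-3502 + Q{\left(151 \right)}\right) = \frac{1}{32592} - \left(-3502 + 151\right) = \frac{1}{32592} - -3351 = \frac{1}{32592} + 3351 = \frac{109215793}{32592}$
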